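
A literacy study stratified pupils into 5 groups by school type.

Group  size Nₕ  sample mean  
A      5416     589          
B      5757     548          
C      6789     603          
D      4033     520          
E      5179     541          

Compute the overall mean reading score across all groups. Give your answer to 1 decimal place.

564.4

N = 27174; weights Wₕ = Nₕ/N = (0.1993, 0.2119, 0.2498, 0.1484, 0.1906).
x̄_st = Σ Wₕ·x̄ₕ = 0.1993·589 + 0.2119·548 + 0.2498·603 + 0.1484·520 + 0.1906·541 ≈ 564.423...
→ 564.4.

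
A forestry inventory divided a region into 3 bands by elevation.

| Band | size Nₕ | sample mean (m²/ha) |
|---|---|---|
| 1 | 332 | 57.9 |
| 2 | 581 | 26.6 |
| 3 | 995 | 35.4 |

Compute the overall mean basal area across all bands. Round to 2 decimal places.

N = 1908; weights Wₕ = Nₕ/N = (0.1740, 0.3045, 0.5215).
x̄_st = Σ Wₕ·x̄ₕ = 0.1740·57.9 + 0.3045·26.6 + 0.5215·35.4 ≈ 36.6354...
→ 36.64.

36.64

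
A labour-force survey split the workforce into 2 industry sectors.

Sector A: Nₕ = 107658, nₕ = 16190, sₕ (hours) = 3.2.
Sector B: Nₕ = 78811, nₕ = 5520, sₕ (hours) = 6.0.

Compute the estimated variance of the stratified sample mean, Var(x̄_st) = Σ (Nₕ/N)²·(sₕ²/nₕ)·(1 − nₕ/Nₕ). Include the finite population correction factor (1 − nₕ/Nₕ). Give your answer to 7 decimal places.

0.0012625

N = 186469. Term for each stratum: Wₕ²sₕ²/nₕ·(1−nₕ/Nₕ).
Var(x̄_st) = 0.0001791246 + 0.0010833970 = 0.0012625216 → 0.0012625.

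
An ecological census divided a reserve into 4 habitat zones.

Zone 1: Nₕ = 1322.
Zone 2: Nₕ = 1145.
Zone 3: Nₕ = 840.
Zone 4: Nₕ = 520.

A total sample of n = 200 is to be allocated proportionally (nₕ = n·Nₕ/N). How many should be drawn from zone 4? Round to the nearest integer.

27

Share of zone 4 = 520/3827 = 0.13588.
Allocate 200 × 0.13588 = 27.175... → 27.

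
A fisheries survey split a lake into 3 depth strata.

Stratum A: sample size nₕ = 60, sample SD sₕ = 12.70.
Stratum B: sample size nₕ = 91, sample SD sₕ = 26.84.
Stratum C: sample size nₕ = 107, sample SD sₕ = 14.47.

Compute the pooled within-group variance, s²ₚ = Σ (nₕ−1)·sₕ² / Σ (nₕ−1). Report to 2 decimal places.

378.61

A: (60−1)·12.70² = 59·161.29 = 9516.11
B: (91−1)·26.84² = 90·720.3856 = 64834.704
C: (107−1)·14.47² = 106·209.3809 = 22194.3754
Numerator = 96545.1894; denominator = Σ(nₕ−1) = 255.
s²ₚ = 96545.1894/255 = 378.6086... → 378.61.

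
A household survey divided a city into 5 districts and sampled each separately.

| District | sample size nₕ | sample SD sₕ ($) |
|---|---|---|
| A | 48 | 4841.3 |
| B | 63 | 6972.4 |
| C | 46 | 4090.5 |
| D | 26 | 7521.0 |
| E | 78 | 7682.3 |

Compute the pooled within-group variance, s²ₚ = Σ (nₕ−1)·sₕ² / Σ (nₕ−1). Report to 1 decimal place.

42293496.9

A: (48−1)·4841.3² = 47·23438185.69 = 1101594727.43
B: (63−1)·6972.4² = 62·48614361.76 = 3014090429.12
C: (46−1)·4090.5² = 45·16732190.25 = 752948561.25
D: (26−1)·7521.0² = 25·56565441 = 1414136025
E: (78−1)·7682.3² = 77·59017733.29 = 4544365463.33
Numerator = 10827135206.13; denominator = Σ(nₕ−1) = 256.
s²ₚ = 10827135206.13/256 = 42293496.899... → 42293496.9.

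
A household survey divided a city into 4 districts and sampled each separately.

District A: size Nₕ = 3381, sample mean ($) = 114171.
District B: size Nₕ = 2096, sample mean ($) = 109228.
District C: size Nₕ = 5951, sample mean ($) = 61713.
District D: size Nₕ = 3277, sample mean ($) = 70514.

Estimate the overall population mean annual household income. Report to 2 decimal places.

82508.16

x̄_st = (Σ Nₕx̄ₕ) / (Σ Nₕ) = (3381·114171 + 2096·109228 + 5951·61713 + 3277·70514) / 14705
= 1213282480 / 14705 = 82508.1591... → 82508.16.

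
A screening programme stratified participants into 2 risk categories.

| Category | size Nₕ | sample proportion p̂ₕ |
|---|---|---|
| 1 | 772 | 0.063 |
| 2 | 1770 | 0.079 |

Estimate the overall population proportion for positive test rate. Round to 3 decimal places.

Wₕ = Nₕ/N with N = 2542: 0.3037, 0.6963.
p̂_st = 0.3037·0.063 + 0.6963·0.079 ≈ 0.07414... → 0.074.

0.074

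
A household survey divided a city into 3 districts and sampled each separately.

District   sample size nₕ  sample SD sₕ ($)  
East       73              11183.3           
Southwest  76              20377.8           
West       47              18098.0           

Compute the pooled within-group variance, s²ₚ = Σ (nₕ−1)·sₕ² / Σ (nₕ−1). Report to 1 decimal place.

286091197.2

East: (73−1)·11183.3² = 72·125066198.89 = 9004766320.08
Southwest: (76−1)·20377.8² = 75·415254732.84 = 31144104963
West: (47−1)·18098.0² = 46·327537604 = 15066729784
Numerator = 55215601067.08; denominator = Σ(nₕ−1) = 193.
s²ₚ = 55215601067.08/193 = 286091197.239... → 286091197.2.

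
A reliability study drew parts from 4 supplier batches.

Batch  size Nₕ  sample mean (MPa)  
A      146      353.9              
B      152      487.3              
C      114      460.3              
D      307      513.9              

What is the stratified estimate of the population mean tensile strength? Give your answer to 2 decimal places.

x̄_st = (Σ Nₕx̄ₕ) / (Σ Nₕ) = (146·353.9 + 152·487.3 + 114·460.3 + 307·513.9) / 719
= 335980.5 / 719 = 467.2886... → 467.29.

467.29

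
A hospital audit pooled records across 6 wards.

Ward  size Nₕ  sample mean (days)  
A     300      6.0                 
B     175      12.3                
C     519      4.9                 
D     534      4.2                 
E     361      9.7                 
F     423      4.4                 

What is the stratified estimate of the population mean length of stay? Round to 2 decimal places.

6.10

x̄_st = (Σ Nₕx̄ₕ) / (Σ Nₕ) = (300·6.0 + 175·12.3 + 519·4.9 + 534·4.2 + 361·9.7 + 423·4.4) / 2312
= 14101.3 / 2312 = 6.0992... → 6.10.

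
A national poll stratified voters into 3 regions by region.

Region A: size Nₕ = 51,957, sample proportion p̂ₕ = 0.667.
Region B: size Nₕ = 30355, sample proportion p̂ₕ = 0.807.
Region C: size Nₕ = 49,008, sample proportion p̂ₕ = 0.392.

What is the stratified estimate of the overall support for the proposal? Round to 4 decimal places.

0.5967

N = 51957 + 30355 + 49008 = 131320.
Overall proportion = Σ (Nₕ/N)·p̂ₕ.
Σ Nₕp̂ₕ = 34655.319 + 24496.485 + 19211.136 = 78362.94.
78362.94 / 131320 = 0.596733... → 0.5967.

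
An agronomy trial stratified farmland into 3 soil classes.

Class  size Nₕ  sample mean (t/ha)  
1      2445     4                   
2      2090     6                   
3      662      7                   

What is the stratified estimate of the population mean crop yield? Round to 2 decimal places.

x̄_st = (Σ Nₕx̄ₕ) / (Σ Nₕ) = (2445·4 + 2090·6 + 662·7) / 5197
= 26954 / 5197 = 5.1865... → 5.19.

5.19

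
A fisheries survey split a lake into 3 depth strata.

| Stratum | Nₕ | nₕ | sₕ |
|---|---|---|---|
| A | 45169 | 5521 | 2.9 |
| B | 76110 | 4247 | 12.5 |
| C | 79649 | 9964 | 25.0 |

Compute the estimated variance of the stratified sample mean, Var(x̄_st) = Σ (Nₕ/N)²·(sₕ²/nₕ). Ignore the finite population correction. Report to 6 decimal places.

N = 200928; Wₕ = Nₕ/N.
stratum A: (45169/200928)²·2.9²/5521 = 0.000076980
stratum B: (76110/200928)²·12.5²/4247 = 0.005278862
stratum C: (79649/200928)²·25.0²/9964 = 0.009856575
Sum = 0.015212417 → 0.015212.

0.015212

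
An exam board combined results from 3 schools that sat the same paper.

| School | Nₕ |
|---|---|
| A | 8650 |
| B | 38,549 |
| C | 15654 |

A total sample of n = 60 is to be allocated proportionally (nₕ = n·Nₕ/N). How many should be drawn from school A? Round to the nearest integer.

N = 8650 + 38549 + 15654 = 62853.
n_A = 60·8650/62853 = 8.257... → 8.

8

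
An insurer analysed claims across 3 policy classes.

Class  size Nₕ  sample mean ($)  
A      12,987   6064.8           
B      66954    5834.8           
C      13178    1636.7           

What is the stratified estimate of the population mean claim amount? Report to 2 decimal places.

N = 12987 + 66954 + 13178 = 93119.
Overall mean = Σ (Nₕ/N)·x̄ₕ — weight by population share, not a simple average.
Σ Nₕx̄ₕ = 12987·6064.8 + 66954·5834.8 + 13178·1636.7 = 78763557.6 + 390663199.2 + 21568432.6 = 490995189.4.
Divide by N: 490995189.4 / 93119 = 5272.7713... → 5272.77.

5272.77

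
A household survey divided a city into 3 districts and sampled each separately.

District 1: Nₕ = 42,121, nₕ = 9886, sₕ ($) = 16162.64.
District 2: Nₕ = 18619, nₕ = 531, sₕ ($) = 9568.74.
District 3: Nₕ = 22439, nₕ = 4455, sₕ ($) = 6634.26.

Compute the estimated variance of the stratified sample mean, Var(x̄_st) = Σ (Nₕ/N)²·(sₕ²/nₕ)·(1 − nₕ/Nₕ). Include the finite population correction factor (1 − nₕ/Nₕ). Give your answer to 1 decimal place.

N = 83179; Wₕ = Nₕ/N.
district 1: (42121/83179)²·16162.64²/9886·(1 − 9886/42121) = 5185.6470
district 2: (18619/83179)²·9568.74²/531·(1 − 531/18619) = 8393.3339
district 3: (22439/83179)²·6634.26²/4455·(1 − 4455/22439) = 576.2350
Sum = 14155.2159 → 14155.2.

14155.2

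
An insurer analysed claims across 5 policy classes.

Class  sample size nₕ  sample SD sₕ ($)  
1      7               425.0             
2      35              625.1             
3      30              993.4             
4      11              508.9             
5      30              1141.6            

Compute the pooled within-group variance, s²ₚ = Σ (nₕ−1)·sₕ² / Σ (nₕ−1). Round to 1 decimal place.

Degrees of freedom: 6 + 34 + 29 + 10 + 29 = 108.
Σ(nₕ−1)sₕ² = 6·180625 + 34·390750.01 + 29·986843.56 + 10·258979.21 + 29·1303250.56 = 83371771.92.
s²ₚ = 83371771.92 / 108 = 771960.851... → 771960.9.

771960.9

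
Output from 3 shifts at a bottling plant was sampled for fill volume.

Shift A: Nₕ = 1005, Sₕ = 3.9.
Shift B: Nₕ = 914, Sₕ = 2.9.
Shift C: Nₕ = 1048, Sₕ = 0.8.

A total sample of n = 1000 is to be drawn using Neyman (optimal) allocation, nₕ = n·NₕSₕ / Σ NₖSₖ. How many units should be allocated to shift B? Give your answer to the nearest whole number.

Σ NₕSₕ = 1005·3.9 + 914·2.9 + 1048·0.8 = 7408.5.
Share for B: 2650.6/7408.5 = 0.35778.
n_B = 1000 × 0.35778 = 357.778... → 358.

358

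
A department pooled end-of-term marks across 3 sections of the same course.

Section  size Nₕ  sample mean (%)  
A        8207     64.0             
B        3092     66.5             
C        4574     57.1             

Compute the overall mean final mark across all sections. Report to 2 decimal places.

62.50

x̄_st = (Σ Nₕx̄ₕ) / (Σ Nₕ) = (8207·64.0 + 3092·66.5 + 4574·57.1) / 15873
= 992041.4 / 15873 = 62.4987... → 62.50.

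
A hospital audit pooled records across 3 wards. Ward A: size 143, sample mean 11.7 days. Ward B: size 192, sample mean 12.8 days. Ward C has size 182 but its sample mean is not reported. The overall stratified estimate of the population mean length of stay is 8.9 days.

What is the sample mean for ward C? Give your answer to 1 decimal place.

2.6

N = 143 + 192 + 182 = 517.
Overall total = μ·N = 8.9·517 = 4601.3.
Subtract the known strata: 143·11.7 + 192·12.8 = 4130.7.
Remaining total for ward C: 4601.3 − 4130.7 = 470.6.
Divide by its size: 470.6 / 182 = 2.586... → 2.6.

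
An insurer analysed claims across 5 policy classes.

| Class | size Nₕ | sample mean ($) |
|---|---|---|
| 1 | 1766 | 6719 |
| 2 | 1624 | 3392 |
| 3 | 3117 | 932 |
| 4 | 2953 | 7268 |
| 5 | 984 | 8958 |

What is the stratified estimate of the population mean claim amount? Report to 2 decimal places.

x̄_st = (Σ Nₕx̄ₕ) / (Σ Nₕ) = (1766·6719 + 1624·3392 + 3117·932 + 2953·7268 + 984·8958) / 10444
= 50556482 / 10444 = 4840.7202... → 4840.72.

4840.72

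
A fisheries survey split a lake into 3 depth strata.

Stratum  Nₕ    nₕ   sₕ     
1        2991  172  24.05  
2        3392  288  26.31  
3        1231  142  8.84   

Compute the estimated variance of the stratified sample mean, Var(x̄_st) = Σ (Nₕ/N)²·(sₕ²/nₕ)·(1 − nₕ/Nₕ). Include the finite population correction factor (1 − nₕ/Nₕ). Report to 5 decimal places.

0.93833

N = 7614. Term for each stratum: Wₕ²sₕ²/nₕ·(1−nₕ/Nₕ).
Var(x̄_st) = 0.48908851 + 0.43651686 + 0.01272554 = 0.93833091 → 0.93833.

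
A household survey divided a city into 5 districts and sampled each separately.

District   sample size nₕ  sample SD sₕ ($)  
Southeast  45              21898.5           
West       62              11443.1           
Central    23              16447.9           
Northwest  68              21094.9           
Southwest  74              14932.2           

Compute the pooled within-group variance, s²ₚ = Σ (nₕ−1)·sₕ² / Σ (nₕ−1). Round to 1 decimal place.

Southeast: (45−1)·21898.5² = 44·479544302.25 = 21099949299
West: (62−1)·11443.1² = 61·130944537.61 = 7987616794.21
Central: (23−1)·16447.9² = 22·270533414.41 = 5951735117.02
Northwest: (68−1)·21094.9² = 67·444994806.01 = 29814652002.67
Southwest: (74−1)·14932.2² = 73·222970596.84 = 16276853569.32
Numerator = 81130806782.22; denominator = Σ(nₕ−1) = 267.
s²ₚ = 81130806782.22/267 = 303860699.559... → 303860699.6.

303860699.6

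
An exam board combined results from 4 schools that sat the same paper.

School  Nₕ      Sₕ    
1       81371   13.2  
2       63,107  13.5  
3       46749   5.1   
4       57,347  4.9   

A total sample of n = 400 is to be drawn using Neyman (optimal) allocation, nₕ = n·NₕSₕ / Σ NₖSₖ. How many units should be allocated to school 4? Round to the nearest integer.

1: NₕSₕ = 81371·13.2 = 1074097.2
2: NₕSₕ = 63107·13.5 = 851944.5
3: NₕSₕ = 46749·5.1 = 238419.9
4: NₕSₕ = 57347·4.9 = 281000.3
Σ NₕSₕ = 2445461.9.
n_4 = 400·281000.3/2445461.9 = 45.963... → 46.

46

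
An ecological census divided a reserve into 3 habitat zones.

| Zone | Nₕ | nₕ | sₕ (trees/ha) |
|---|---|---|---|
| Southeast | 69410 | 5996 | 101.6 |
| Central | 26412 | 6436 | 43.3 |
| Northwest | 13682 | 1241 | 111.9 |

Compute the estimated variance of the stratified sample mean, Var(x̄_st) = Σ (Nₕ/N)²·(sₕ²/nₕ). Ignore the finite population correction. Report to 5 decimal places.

N = 109504; Wₕ = Nₕ/N.
zone Southeast: (69410/109504)²·101.6²/5996 = 0.69168748
zone Central: (26412/109504)²·43.3²/6436 = 0.01694737
zone Northwest: (13682/109504)²·111.9²/1241 = 0.15751706
Sum = 0.86615191 → 0.86615.

0.86615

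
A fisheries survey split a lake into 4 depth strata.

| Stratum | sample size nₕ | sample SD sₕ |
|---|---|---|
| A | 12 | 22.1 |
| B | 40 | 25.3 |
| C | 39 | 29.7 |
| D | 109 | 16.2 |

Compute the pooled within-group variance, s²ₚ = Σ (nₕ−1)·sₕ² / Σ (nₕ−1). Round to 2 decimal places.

Degrees of freedom: 11 + 39 + 38 + 108 = 196.
Σ(nₕ−1)sₕ² = 11·488.41 + 39·640.09 + 38·882.09 + 108·262.44 = 92198.96.
s²ₚ = 92198.96 / 196 = 470.4029... → 470.40.

470.40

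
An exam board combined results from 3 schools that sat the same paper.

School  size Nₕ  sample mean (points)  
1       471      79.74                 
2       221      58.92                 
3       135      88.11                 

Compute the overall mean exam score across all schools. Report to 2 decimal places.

75.54

N = 471 + 221 + 135 = 827.
Weight each subgroup mean by Nₕ/N and sum.
Σ Nₕx̄ₕ = 471·79.74 + 221·58.92 + 135·88.11 = 37557.54 + 13021.32 + 11894.85 = 62473.71.
Divide by N: 62473.71 / 827 = 75.5426... → 75.54.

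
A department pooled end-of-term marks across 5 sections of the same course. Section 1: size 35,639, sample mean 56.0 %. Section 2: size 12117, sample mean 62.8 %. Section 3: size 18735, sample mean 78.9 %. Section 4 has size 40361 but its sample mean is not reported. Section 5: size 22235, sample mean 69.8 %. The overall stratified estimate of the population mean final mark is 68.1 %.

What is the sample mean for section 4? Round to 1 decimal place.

74.4

N = 35639 + 12117 + 18735 + 40361 + 22235 = 129087.
Overall total = μ·N = 68.1·129087 = 8790824.7.
Subtract the known strata: 35639·56.0 + 12117·62.8 + 18735·78.9 + 22235·69.8 = 5786926.1.
Remaining total for section 4: 8790824.7 − 5786926.1 = 3003898.6.
Divide by its size: 3003898.6 / 40361 = 74.426... → 74.4.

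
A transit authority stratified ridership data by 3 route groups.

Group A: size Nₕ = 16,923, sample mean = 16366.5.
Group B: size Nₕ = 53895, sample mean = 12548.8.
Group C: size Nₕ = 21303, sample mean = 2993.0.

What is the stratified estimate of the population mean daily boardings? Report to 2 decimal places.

11040.35

N = 92121; weights Wₕ = Nₕ/N = (0.1837, 0.5850, 0.2313).
x̄_st = Σ Wₕ·x̄ₕ = 0.1837·16366.5 + 0.5850·12548.8 + 0.2313·2993.0 ≈ 11040.3462...
→ 11040.35.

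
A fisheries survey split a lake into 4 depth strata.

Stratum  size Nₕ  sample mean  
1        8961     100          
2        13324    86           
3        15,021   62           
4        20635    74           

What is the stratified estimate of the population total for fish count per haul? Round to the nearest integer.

4500256

Population total = Σ Nₕ·x̄ₕ (each stratum's size times its mean).
8961·100 + 13324·86 + 15021·62 + 20635·74 = 896100 + 1145864 + 931302 + 1526990 = 4500256.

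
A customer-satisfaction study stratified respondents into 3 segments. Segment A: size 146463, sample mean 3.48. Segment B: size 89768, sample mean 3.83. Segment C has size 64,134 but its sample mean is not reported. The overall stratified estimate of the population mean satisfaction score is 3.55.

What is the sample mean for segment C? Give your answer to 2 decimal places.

3.32

Σ Nₕx̄ₕ = N·μ, so 64134·x̄_C = 300365·3.55 − (146463·3.48 + 89768·3.83).
= 1066295.75 − 853502.68 = 212793.07.
x̄_C = 212793.07 / 64134 = 3.3179... → 3.32.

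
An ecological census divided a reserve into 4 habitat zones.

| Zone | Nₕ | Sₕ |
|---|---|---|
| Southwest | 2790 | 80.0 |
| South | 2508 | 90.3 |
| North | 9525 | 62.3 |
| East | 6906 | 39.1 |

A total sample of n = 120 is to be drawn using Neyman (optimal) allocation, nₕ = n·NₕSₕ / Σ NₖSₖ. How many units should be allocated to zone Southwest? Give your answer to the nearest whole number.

Southwest: NₕSₕ = 2790·80.0 = 223200
South: NₕSₕ = 2508·90.3 = 226472.4
North: NₕSₕ = 9525·62.3 = 593407.5
East: NₕSₕ = 6906·39.1 = 270024.6
Σ NₕSₕ = 1313104.5.
n_Southwest = 120·223200/1313104.5 = 20.397... → 20.

20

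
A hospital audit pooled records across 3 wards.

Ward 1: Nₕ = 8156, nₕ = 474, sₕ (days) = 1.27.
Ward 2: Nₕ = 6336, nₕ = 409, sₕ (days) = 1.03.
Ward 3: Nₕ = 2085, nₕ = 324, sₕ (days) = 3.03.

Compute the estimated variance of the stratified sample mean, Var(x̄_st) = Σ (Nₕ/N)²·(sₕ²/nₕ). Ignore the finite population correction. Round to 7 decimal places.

0.0016509

N = 16577; Wₕ = Nₕ/N.
ward 1: (8156/16577)²·1.27²/474 = 0.0008237049
ward 2: (6336/16577)²·1.03²/409 = 0.0003789393
ward 3: (2085/16577)²·3.03²/324 = 0.0004482708
Sum = 0.0016509150 → 0.0016509.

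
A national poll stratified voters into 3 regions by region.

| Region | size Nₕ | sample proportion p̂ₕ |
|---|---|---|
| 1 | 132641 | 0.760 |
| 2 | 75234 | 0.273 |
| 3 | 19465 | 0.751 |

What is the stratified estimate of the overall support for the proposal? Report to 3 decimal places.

N = 132641 + 75234 + 19465 = 227340.
Overall proportion = Σ (Nₕ/N)·p̂ₕ.
Σ Nₕp̂ₕ = 100807.16 + 20538.882 + 14618.215 = 135964.257.
135964.257 / 227340 = 0.59807... → 0.598.

0.598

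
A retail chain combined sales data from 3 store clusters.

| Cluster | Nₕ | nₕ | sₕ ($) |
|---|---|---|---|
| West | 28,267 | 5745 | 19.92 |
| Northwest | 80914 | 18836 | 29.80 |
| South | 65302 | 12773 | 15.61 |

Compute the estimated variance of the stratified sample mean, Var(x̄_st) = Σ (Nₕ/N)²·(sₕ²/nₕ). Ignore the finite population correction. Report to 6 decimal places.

0.014624

N = 174483. Term for each stratum: Wₕ²sₕ²/nₕ.
Var(x̄_st) = 0.001812766 + 0.010138762 + 0.002672143 = 0.014623671 → 0.014624.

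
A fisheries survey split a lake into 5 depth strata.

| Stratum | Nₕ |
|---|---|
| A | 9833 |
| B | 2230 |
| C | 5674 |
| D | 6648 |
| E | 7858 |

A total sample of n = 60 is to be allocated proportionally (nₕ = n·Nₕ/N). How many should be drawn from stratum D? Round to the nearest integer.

12

Share of stratum D = 6648/32243 = 0.20618.
Allocate 60 × 0.20618 = 12.371... → 12.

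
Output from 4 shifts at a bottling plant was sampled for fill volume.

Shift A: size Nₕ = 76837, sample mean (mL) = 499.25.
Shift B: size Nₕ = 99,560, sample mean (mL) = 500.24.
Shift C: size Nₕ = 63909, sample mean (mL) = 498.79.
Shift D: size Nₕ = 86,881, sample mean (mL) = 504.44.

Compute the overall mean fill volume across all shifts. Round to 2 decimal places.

x̄_st = (Σ Nₕx̄ₕ) / (Σ Nₕ) = (76837·499.25 + 99560·500.24 + 63909·498.79 + 86881·504.44) / 327187
= 163868188.4 / 327187 = 500.8395... → 500.84.

500.84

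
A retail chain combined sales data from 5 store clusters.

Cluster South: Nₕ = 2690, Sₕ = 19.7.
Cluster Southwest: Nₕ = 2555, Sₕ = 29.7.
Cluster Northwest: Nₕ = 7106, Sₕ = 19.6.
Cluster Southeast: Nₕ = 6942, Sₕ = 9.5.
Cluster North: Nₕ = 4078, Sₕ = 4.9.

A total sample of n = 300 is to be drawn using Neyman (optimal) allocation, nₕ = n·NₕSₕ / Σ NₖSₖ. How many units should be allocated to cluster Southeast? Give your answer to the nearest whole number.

56

South: NₕSₕ = 2690·19.7 = 52993
Southwest: NₕSₕ = 2555·29.7 = 75883.5
Northwest: NₕSₕ = 7106·19.6 = 139277.6
Southeast: NₕSₕ = 6942·9.5 = 65949
North: NₕSₕ = 4078·4.9 = 19982.2
Σ NₕSₕ = 354085.3.
n_Southeast = 300·65949/354085.3 = 55.876... → 56.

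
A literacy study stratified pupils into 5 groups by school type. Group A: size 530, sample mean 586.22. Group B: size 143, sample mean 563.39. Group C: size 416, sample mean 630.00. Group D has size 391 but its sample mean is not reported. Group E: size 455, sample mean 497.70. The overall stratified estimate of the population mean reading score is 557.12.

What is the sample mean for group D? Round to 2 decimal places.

506.99

N = 530 + 143 + 416 + 391 + 455 = 1935.
Overall total = μ·N = 557.12·1935 = 1078027.2.
Subtract the known strata: 530·586.22 + 143·563.39 + 416·630.00 + 455·497.70 = 879794.87.
Remaining total for group D: 1078027.2 − 879794.87 = 198232.33.
Divide by its size: 198232.33 / 391 = 506.9881... → 506.99.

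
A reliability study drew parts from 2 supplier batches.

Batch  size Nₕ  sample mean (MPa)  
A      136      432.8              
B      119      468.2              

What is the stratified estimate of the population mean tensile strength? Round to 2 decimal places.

449.32

x̄_st = (Σ Nₕx̄ₕ) / (Σ Nₕ) = (136·432.8 + 119·468.2) / 255
= 114576.6 / 255 = 449.32 → 449.32.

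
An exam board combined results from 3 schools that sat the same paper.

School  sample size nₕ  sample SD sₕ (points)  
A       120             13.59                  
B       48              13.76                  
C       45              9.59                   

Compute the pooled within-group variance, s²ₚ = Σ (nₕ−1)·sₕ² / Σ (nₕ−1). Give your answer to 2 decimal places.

166.30

Degrees of freedom: 119 + 47 + 44 = 210.
Σ(nₕ−1)sₕ² = 119·184.6881 + 47·189.3376 + 44·91.9681 = 34923.3475.
s²ₚ = 34923.3475 / 210 = 166.3017... → 166.30.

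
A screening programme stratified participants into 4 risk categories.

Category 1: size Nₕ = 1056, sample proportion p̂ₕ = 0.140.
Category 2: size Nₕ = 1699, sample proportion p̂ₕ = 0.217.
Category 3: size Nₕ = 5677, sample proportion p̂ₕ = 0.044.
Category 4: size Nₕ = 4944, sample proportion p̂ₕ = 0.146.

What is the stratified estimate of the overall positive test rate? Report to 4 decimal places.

Wₕ = Nₕ/N with N = 13376: 0.0789, 0.1270, 0.4244, 0.3696.
p̂_st = 0.0789·0.140 + 0.1270·0.217 + 0.4244·0.044 + 0.3696·0.146 ≈ 0.111254... → 0.1113.

0.1113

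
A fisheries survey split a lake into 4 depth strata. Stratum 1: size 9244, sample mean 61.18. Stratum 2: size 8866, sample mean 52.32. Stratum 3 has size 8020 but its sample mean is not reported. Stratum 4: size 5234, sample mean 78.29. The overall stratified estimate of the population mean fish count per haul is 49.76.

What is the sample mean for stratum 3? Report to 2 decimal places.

Σ Nₕx̄ₕ = N·μ, so 8020·x̄_3 = 31364·49.76 − (9244·61.18 + 8866·52.32 + 5234·78.29).
= 1560672.64 − 1439186.9 = 121485.74.
x̄_3 = 121485.74 / 8020 = 15.1478... → 15.15.

15.15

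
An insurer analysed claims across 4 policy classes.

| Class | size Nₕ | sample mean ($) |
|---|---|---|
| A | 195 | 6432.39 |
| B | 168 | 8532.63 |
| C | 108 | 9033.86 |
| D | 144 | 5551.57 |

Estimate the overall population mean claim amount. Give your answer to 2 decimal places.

N = 615; weights Wₕ = Nₕ/N = (0.3171, 0.2732, 0.1756, 0.2341).
x̄_st = Σ Wₕ·x̄ₕ = 0.3171·6432.39 + 0.2732·8532.63 + 0.1756·9033.86 + 0.2341·5551.57 ≈ 7256.7168...
→ 7256.72.

7256.72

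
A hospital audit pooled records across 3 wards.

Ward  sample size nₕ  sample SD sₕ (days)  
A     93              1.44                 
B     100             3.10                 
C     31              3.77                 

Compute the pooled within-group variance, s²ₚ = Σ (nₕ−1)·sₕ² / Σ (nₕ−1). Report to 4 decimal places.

Degrees of freedom: 92 + 99 + 30 = 221.
Σ(nₕ−1)sₕ² = 92·2.0736 + 99·9.61 + 30·14.2129 = 1568.5482.
s²ₚ = 1568.5482 / 221 = 7.097503... → 7.0975.

7.0975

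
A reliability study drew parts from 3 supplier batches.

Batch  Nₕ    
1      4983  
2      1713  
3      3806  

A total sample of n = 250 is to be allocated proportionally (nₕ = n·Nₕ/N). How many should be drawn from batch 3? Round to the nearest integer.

91

N = 4983 + 1713 + 3806 = 10502.
n_3 = 250·3806/10502 = 90.602... → 91.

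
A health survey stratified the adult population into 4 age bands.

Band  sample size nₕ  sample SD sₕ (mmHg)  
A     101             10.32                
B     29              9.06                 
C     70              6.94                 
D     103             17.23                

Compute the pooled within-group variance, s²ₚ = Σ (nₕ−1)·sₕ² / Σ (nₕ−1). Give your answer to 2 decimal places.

A: (101−1)·10.32² = 100·106.5024 = 10650.24
B: (29−1)·9.06² = 28·82.0836 = 2298.3408
C: (70−1)·6.94² = 69·48.1636 = 3323.2884
D: (103−1)·17.23² = 102·296.8729 = 30281.0358
Numerator = 46552.905; denominator = Σ(nₕ−1) = 299.
s²ₚ = 46552.905/299 = 155.6953... → 155.70.

155.70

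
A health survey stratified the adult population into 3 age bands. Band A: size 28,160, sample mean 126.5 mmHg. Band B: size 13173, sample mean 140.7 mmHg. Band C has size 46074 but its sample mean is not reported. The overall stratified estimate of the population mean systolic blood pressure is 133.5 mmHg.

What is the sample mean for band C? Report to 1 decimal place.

N = 28160 + 13173 + 46074 = 87407.
Overall total = μ·N = 133.5·87407 = 11668834.5.
Subtract the known strata: 28160·126.5 + 13173·140.7 = 5415681.1.
Remaining total for band C: 11668834.5 − 5415681.1 = 6253153.4.
Divide by its size: 6253153.4 / 46074 = 135.720... → 135.7.

135.7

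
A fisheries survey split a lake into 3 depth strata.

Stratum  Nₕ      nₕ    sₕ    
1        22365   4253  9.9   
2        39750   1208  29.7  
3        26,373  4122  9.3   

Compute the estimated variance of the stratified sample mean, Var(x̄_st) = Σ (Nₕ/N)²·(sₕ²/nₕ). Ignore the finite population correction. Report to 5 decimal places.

N = 88488; Wₕ = Nₕ/N.
stratum 1: (22365/88488)²·9.9²/4253 = 0.00147212
stratum 2: (39750/88488)²·29.7²/1208 = 0.14735045
stratum 3: (26373/88488)²·9.3²/4122 = 0.00186384
Sum = 0.15068641 → 0.15069.

0.15069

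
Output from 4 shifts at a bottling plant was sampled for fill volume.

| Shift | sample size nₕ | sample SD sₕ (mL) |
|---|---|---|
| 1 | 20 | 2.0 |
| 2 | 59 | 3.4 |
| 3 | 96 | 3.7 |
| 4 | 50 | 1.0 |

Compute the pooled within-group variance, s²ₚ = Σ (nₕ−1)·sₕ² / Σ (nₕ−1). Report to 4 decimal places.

Degrees of freedom: 19 + 58 + 95 + 49 = 221.
Σ(nₕ−1)sₕ² = 19·4 + 58·11.56 + 95·13.69 + 49·1 = 2096.03.
s²ₚ = 2096.03 / 221 = 9.484299... → 9.4843.

9.4843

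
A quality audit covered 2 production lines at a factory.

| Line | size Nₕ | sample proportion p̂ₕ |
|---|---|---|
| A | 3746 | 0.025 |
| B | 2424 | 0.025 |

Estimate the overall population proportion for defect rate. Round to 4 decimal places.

Wₕ = Nₕ/N with N = 6170: 0.6071, 0.3929.
p̂_st = 0.6071·0.025 + 0.3929·0.025 ≈ 0.025 → 0.0250.

0.0250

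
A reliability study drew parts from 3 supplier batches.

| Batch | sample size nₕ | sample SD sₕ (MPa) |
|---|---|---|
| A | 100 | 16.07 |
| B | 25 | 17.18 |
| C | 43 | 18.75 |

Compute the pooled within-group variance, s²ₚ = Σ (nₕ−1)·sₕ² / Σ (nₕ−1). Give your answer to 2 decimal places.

287.37

A: (100−1)·16.07² = 99·258.2449 = 25566.2451
B: (25−1)·17.18² = 24·295.1524 = 7083.6576
C: (43−1)·18.75² = 42·351.5625 = 14765.625
Numerator = 47415.5277; denominator = Σ(nₕ−1) = 165.
s²ₚ = 47415.5277/165 = 287.3668... → 287.37.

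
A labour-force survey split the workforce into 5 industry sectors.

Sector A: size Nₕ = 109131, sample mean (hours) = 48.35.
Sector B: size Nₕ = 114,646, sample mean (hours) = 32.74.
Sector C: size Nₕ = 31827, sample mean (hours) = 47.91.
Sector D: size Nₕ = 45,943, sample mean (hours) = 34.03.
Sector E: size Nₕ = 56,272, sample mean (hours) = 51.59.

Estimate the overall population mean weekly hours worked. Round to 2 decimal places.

41.98

x̄_st = (Σ Nₕx̄ₕ) / (Σ Nₕ) = (109131·48.35 + 114646·32.74 + 31827·47.91 + 45943·34.03 + 56272·51.59) / 357819
= 15021338.23 / 357819 = 41.9803... → 41.98.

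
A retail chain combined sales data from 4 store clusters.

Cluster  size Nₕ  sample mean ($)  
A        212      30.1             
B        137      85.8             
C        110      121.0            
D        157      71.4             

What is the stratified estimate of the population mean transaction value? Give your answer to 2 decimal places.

69.25

x̄_st = (Σ Nₕx̄ₕ) / (Σ Nₕ) = (212·30.1 + 137·85.8 + 110·121.0 + 157·71.4) / 616
= 42655.6 / 616 = 69.2461... → 69.25.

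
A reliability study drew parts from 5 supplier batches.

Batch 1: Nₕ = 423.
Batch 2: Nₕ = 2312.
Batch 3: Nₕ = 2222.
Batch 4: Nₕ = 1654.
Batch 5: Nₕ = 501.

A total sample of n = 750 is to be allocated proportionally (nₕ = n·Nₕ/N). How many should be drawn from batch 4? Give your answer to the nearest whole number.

Share of batch 4 = 1654/7112 = 0.23256.
Allocate 750 × 0.23256 = 174.424... → 174.

174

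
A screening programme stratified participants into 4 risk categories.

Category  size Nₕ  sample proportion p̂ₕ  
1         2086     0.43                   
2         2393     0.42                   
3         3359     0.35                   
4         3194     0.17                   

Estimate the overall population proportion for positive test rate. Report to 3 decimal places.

Wₕ = Nₕ/N with N = 11032: 0.1891, 0.2169, 0.3045, 0.2895.
p̂_st = 0.1891·0.43 + 0.2169·0.42 + 0.3045·0.35 + 0.2895·0.17 ≈ 0.32820... → 0.328.

0.328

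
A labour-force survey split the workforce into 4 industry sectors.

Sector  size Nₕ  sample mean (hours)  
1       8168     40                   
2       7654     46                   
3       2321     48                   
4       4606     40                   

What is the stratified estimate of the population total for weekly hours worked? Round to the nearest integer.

974452

Estimate total by summing Nₕ·x̄ₕ over strata.
8168·40 + 7654·46 + 2321·48 + 4606·40 = 326720 + 352084 + 111408 + 184240 = 974452.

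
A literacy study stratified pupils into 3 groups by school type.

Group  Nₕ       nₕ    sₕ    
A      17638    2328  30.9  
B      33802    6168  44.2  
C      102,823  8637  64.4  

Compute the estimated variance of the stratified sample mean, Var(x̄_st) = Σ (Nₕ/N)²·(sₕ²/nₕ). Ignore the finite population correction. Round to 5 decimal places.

N = 154263. Term for each stratum: Wₕ²sₕ²/nₕ.
Var(x̄_st) = 0.00536178 + 0.01520763 + 0.21333682 = 0.23390622 → 0.23391.

0.23391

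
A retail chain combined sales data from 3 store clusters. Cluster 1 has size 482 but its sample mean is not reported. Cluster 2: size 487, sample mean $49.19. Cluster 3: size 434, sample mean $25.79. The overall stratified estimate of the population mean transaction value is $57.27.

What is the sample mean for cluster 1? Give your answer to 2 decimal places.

N = 482 + 487 + 434 = 1403.
Overall total = μ·N = 57.27·1403 = 80349.81.
Subtract the known strata: 487·49.19 + 434·25.79 = 35148.39.
Remaining total for cluster 1: 80349.81 − 35148.39 = 45201.42.
Divide by its size: 45201.42 / 482 = 93.7789... → 93.78.

93.78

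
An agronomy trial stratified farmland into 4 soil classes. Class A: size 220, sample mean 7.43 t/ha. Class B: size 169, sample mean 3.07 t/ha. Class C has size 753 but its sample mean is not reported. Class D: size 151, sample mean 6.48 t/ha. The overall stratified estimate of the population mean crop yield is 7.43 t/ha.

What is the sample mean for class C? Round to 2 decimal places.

Σ Nₕx̄ₕ = N·μ, so 753·x̄_C = 1293·7.43 − (220·7.43 + 169·3.07 + 151·6.48).
= 9606.99 − 3131.91 = 6475.08.
x̄_C = 6475.08 / 753 = 8.5990... → 8.60.

8.60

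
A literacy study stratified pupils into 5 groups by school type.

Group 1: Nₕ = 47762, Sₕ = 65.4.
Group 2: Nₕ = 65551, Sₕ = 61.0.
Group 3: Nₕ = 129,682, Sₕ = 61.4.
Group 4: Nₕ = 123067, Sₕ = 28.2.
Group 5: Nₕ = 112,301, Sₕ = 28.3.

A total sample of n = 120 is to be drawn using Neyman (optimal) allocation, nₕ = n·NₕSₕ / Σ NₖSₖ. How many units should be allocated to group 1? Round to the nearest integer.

17

1: NₕSₕ = 47762·65.4 = 3123634.8
2: NₕSₕ = 65551·61.0 = 3998611
3: NₕSₕ = 129682·61.4 = 7962474.8
4: NₕSₕ = 123067·28.2 = 3470489.4
5: NₕSₕ = 112301·28.3 = 3178118.3
Σ NₕSₕ = 21733328.3.
n_1 = 120·3123634.8/21733328.3 = 17.247... → 17.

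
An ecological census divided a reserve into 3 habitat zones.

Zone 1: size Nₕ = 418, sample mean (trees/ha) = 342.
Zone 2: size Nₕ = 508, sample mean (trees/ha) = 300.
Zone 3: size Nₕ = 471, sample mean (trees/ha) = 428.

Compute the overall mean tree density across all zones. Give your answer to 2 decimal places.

N = 1397; weights Wₕ = Nₕ/N = (0.2992, 0.3636, 0.3372).
x̄_st = Σ Wₕ·x̄ₕ = 0.2992·342 + 0.3636·300 + 0.3372·428 ≈ 355.7223...
→ 355.72.

355.72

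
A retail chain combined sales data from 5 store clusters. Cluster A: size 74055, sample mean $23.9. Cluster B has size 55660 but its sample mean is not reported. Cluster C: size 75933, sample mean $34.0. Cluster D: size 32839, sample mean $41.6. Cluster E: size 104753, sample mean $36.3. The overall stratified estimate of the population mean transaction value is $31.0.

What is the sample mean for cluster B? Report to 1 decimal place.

Σ Nₕx̄ₕ = N·μ, so 55660·x̄_B = 343240·31.0 − (74055·23.9 + 75933·34.0 + 32839·41.6 + 104753·36.3).
= 10640440 − 9520272.8 = 1120167.2.
x̄_B = 1120167.2 / 55660 = 20.125... → 20.1.

20.1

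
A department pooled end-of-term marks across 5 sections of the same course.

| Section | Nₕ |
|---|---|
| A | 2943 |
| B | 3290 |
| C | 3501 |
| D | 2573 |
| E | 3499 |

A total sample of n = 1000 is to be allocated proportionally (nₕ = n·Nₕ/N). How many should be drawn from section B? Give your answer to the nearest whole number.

208

Share of section B = 3290/15806 = 0.20815.
Allocate 1000 × 0.20815 = 208.149... → 208.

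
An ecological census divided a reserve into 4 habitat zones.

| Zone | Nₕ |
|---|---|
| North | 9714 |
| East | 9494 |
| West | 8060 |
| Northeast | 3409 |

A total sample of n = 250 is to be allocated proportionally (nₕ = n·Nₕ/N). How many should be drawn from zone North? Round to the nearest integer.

N = 9714 + 9494 + 8060 + 3409 = 30677.
n_North = 250·9714/30677 = 79.164... → 79.

79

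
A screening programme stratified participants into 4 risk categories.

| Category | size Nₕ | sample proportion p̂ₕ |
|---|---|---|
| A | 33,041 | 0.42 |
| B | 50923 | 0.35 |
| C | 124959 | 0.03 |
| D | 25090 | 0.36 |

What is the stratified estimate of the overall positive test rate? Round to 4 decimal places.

N = 33041 + 50923 + 124959 + 25090 = 234013.
Overall proportion = Σ (Nₕ/N)·p̂ₕ.
Σ Nₕp̂ₕ = 13877.22 + 17823.05 + 3748.77 + 9032.4 = 44481.44.
44481.44 / 234013 = 0.190081... → 0.1901.

0.1901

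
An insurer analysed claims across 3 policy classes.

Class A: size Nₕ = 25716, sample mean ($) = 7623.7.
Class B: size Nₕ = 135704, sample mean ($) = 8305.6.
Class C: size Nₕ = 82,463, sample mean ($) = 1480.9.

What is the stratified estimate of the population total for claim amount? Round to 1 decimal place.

Population total = Σ Nₕ·x̄ₕ (each stratum's size times its mean).
25716·7623.7 + 135704·8305.6 + 82463·1480.9 = 196051069.2 + 1127103142.4 + 122119456.7 = 1445273668.3.

1445273668.3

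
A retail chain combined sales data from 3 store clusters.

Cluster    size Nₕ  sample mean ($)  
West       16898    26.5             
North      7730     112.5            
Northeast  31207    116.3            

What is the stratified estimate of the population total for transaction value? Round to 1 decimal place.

West: 16898·26.5 = 447797
North: 7730·112.5 = 869625
Northeast: 31207·116.3 = 3629374.1
τ̂ = Σ Nₕx̄ₕ = 4946796.1.

4946796.1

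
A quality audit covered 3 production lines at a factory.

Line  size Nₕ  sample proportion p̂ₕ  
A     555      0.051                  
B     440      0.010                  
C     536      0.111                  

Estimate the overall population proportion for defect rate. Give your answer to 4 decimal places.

N = 555 + 440 + 536 = 1531.
Overall proportion = Σ (Nₕ/N)·p̂ₕ.
Σ Nₕp̂ₕ = 28.305 + 4.4 + 59.496 = 92.201.
92.201 / 1531 = 0.060223... → 0.0602.

0.0602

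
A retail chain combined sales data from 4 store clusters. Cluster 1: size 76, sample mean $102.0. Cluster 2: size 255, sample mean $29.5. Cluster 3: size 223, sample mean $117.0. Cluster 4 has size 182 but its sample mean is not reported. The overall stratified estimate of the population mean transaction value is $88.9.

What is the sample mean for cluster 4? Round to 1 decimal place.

132.2

N = 76 + 255 + 223 + 182 = 736.
Overall total = μ·N = 88.9·736 = 65430.4.
Subtract the known strata: 76·102.0 + 255·29.5 + 223·117.0 = 41365.5.
Remaining total for cluster 4: 65430.4 − 41365.5 = 24064.9.
Divide by its size: 24064.9 / 182 = 132.225... → 132.2.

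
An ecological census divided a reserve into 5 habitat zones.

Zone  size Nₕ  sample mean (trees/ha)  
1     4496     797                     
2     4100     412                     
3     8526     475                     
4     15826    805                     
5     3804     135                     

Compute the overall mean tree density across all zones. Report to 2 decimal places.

614.27

x̄_st = (Σ Nₕx̄ₕ) / (Σ Nₕ) = (4496·797 + 4100·412 + 8526·475 + 15826·805 + 3804·135) / 36752
= 22575832 / 36752 = 614.2749... → 614.27.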